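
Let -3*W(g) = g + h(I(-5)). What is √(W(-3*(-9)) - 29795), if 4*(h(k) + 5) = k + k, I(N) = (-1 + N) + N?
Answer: I*√119202/2 ≈ 172.63*I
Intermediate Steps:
I(N) = -1 + 2*N
h(k) = -5 + k/2 (h(k) = -5 + (k + k)/4 = -5 + (2*k)/4 = -5 + k/2)
W(g) = 7/2 - g/3 (W(g) = -(g + (-5 + (-1 + 2*(-5))/2))/3 = -(g + (-5 + (-1 - 10)/2))/3 = -(g + (-5 + (½)*(-11)))/3 = -(g + (-5 - 11/2))/3 = -(g - 21/2)/3 = -(-21/2 + g)/3 = 7/2 - g/3)
√(W(-3*(-9)) - 29795) = √((7/2 - (-1)*(-9)) - 29795) = √((7/2 - ⅓*27) - 29795) = √((7/2 - 9) - 29795) = √(-11/2 - 29795) = √(-59601/2) = I*√119202/2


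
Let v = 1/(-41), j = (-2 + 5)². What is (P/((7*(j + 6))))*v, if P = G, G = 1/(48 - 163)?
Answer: 1/495075 ≈ 2.0199e-6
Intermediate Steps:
j = 9 (j = 3² = 9)
v = -1/41 ≈ -0.024390
G = -1/115 (G = 1/(-115) = -1/115 ≈ -0.0086956)
P = -1/115 ≈ -0.0086956
(P/((7*(j + 6))))*v = -1/(7*(9 + 6))/115*(-1/41) = -1/(115*(7*15))*(-1/41) = -1/115/105*(-1/41) = -1/115*1/105*(-1/41) = -1/12075*(-1/41) = 1/495075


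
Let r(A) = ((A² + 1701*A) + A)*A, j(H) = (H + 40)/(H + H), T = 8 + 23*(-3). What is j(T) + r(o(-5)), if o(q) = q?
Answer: 5175871/122 ≈ 42425.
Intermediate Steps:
T = -61 (T = 8 - 69 = -61)
j(H) = (40 + H)/(2*H) (j(H) = (40 + H)/((2*H)) = (40 + H)*(1/(2*H)) = (40 + H)/(2*H))
r(A) = A*(A² + 1702*A) (r(A) = (A² + 1702*A)*A = A*(A² + 1702*A))
j(T) + r(o(-5)) = (½)*(40 - 61)/(-61) + (-5)²*(1702 - 5) = (½)*(-1/61)*(-21) + 25*1697 = 21/122 + 42425 = 5175871/122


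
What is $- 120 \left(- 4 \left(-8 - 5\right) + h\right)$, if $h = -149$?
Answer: $11640$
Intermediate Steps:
$- 120 \left(- 4 \left(-8 - 5\right) + h\right) = - 120 \left(- 4 \left(-8 - 5\right) - 149\right) = - 120 \left(\left(-4\right) \left(-13\right) - 149\right) = - 120 \left(52 - 149\right) = \left(-120\right) \left(-97\right) = 11640$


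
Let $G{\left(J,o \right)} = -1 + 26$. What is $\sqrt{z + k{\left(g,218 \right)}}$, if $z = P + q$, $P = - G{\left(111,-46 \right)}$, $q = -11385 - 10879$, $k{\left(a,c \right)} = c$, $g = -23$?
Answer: $i \sqrt{22071} \approx 148.56 i$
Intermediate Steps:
$q = -22264$ ($q = -11385 - 10879 = -22264$)
$G{\left(J,o \right)} = 25$
$P = -25$ ($P = \left(-1\right) 25 = -25$)
$z = -22289$ ($z = -25 - 22264 = -22289$)
$\sqrt{z + k{\left(g,218 \right)}} = \sqrt{-22289 + 218} = \sqrt{-22071} = i \sqrt{22071}$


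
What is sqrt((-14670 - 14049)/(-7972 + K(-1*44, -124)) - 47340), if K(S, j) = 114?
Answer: 3*I*sqrt(324770267762)/7858 ≈ 217.57*I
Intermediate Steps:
sqrt((-14670 - 14049)/(-7972 + K(-1*44, -124)) - 47340) = sqrt((-14670 - 14049)/(-7972 + 114) - 47340) = sqrt(-28719/(-7858) - 47340) = sqrt(-28719*(-1/7858) - 47340) = sqrt(28719/7858 - 47340) = sqrt(-371969001/7858) = 3*I*sqrt(324770267762)/7858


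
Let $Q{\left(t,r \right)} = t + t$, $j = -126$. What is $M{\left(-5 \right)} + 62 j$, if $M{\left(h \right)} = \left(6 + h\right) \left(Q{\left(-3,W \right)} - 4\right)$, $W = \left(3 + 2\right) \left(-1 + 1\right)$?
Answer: $-7822$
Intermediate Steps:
$W = 0$ ($W = 5 \cdot 0 = 0$)
$Q{\left(t,r \right)} = 2 t$
$M{\left(h \right)} = -60 - 10 h$ ($M{\left(h \right)} = \left(6 + h\right) \left(2 \left(-3\right) - 4\right) = \left(6 + h\right) \left(-6 - 4\right) = \left(6 + h\right) \left(-10\right) = -60 - 10 h$)
$M{\left(-5 \right)} + 62 j = \left(-60 - -50\right) + 62 \left(-126\right) = \left(-60 + 50\right) - 7812 = -10 - 7812 = -7822$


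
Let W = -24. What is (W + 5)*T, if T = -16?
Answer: 304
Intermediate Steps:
(W + 5)*T = (-24 + 5)*(-16) = -19*(-16) = 304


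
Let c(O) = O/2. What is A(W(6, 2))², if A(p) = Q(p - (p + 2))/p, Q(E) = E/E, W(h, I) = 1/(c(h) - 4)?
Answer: 1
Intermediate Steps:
c(O) = O/2 (c(O) = O*(½) = O/2)
W(h, I) = 1/(-4 + h/2) (W(h, I) = 1/(h/2 - 4) = 1/(-4 + h/2))
Q(E) = 1
A(p) = 1/p
A(W(6, 2))² = (1/(2/(-8 + 6)))² = (1/(2/(-2)))² = (1/(2*(-½)))² = (1/(-1))² = (-1)² = 1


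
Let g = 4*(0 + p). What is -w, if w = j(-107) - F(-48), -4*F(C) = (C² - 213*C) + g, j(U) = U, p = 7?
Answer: -3032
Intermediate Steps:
g = 28 (g = 4*(0 + 7) = 4*7 = 28)
F(C) = -7 - C²/4 + 213*C/4 (F(C) = -((C² - 213*C) + 28)/4 = -(28 + C² - 213*C)/4 = -7 - C²/4 + 213*C/4)
w = 3032 (w = -107 - (-7 - ¼*(-48)² + (213/4)*(-48)) = -107 - (-7 - ¼*2304 - 2556) = -107 - (-7 - 576 - 2556) = -107 - 1*(-3139) = -107 + 3139 = 3032)
-w = -1*3032 = -3032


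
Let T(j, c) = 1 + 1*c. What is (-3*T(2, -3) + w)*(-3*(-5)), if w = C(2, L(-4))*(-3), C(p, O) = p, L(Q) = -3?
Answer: 0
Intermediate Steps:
T(j, c) = 1 + c
w = -6 (w = 2*(-3) = -6)
(-3*T(2, -3) + w)*(-3*(-5)) = (-3*(1 - 3) - 6)*(-3*(-5)) = (-3*(-2) - 6)*15 = (6 - 6)*15 = 0*15 = 0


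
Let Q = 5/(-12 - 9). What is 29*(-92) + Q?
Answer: -56033/21 ≈ -2668.2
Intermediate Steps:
Q = -5/21 (Q = 5/(-21) = -1/21*5 = -5/21 ≈ -0.23810)
29*(-92) + Q = 29*(-92) - 5/21 = -2668 - 5/21 = -56033/21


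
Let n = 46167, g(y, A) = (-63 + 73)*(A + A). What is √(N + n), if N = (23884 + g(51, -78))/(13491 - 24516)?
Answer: √508968851/105 ≈ 214.86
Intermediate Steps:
g(y, A) = 20*A (g(y, A) = 10*(2*A) = 20*A)
N = -22324/11025 (N = (23884 + 20*(-78))/(13491 - 24516) = (23884 - 1560)/(-11025) = 22324*(-1/11025) = -22324/11025 ≈ -2.0249)
√(N + n) = √(-22324/11025 + 46167) = √(508968851/11025) = √508968851/105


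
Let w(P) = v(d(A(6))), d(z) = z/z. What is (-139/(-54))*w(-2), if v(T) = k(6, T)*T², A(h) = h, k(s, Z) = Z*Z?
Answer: 139/54 ≈ 2.5741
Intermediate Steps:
k(s, Z) = Z²
d(z) = 1
v(T) = T⁴ (v(T) = T²*T² = T⁴)
w(P) = 1 (w(P) = 1⁴ = 1)
(-139/(-54))*w(-2) = -139/(-54)*1 = -139*(-1/54)*1 = (139/54)*1 = 139/54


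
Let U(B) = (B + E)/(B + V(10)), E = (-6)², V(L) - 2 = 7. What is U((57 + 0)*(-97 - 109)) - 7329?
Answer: -28659817/3911 ≈ -7328.0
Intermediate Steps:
V(L) = 9 (V(L) = 2 + 7 = 9)
E = 36
U(B) = (36 + B)/(9 + B) (U(B) = (B + 36)/(B + 9) = (36 + B)/(9 + B))
U((57 + 0)*(-97 - 109)) - 7329 = (36 + (57 + 0)*(-97 - 109))/(9 + (57 + 0)*(-97 - 109)) - 7329 = (36 + 57*(-206))/(9 + 57*(-206)) - 7329 = (36 - 11742)/(9 - 11742) - 7329 = -11706/(-11733) - 7329 = -1/11733*(-11706) - 7329 = 3902/3911 - 7329 = -28659817/3911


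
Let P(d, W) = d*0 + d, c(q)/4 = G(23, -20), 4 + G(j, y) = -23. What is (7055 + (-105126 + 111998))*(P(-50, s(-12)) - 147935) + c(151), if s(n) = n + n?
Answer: -2060987203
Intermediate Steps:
G(j, y) = -27 (G(j, y) = -4 - 23 = -27)
c(q) = -108 (c(q) = 4*(-27) = -108)
s(n) = 2*n
P(d, W) = d (P(d, W) = 0 + d = d)
(7055 + (-105126 + 111998))*(P(-50, s(-12)) - 147935) + c(151) = (7055 + (-105126 + 111998))*(-50 - 147935) - 108 = (7055 + 6872)*(-147985) - 108 = 13927*(-147985) - 108 = -2060987095 - 108 = -2060987203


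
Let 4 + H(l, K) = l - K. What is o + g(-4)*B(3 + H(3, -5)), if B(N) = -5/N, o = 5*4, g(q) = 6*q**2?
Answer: -340/7 ≈ -48.571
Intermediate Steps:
H(l, K) = -4 + l - K (H(l, K) = -4 + (l - K) = -4 + l - K)
o = 20
o + g(-4)*B(3 + H(3, -5)) = 20 + (6*(-4)**2)*(-5/(3 + (-4 + 3 - 1*(-5)))) = 20 + (6*16)*(-5/(3 + (-4 + 3 + 5))) = 20 + 96*(-5/(3 + 4)) = 20 + 96*(-5/7) = 20 - 480/7 = -340/7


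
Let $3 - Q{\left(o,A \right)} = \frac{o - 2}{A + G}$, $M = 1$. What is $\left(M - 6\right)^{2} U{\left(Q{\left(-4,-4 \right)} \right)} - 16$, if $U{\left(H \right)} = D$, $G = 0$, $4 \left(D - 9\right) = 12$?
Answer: $284$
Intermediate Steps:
$D = 12$ ($D = 9 + \frac{1}{4} \cdot 12 = 9 + 3 = 12$)
$Q{\left(o,A \right)} = 3 - \frac{-2 + o}{A}$ ($Q{\left(o,A \right)} = 3 - \frac{o - 2}{A + 0} = 3 - \frac{-2 + o}{A}$)
$U{\left(H \right)} = 12$
$\left(M - 6\right)^{2} U{\left(Q{\left(-4,-4 \right)} \right)} - 16 = \left(1 - 6\right)^{2} \cdot 12 - 16 = \left(-5\right)^{2} \cdot 12 - 16 = 25 \cdot 12 - 16 = 300 - 16 = 284$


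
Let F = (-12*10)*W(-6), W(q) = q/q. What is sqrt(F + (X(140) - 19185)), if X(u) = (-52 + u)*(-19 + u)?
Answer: I*sqrt(8657) ≈ 93.043*I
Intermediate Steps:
W(q) = 1
F = -120 (F = -12*10*1 = -120*1 = -120)
sqrt(F + (X(140) - 19185)) = sqrt(-120 + ((988 + 140**2 - 71*140) - 19185)) = sqrt(-120 + ((988 + 19600 - 9940) - 19185)) = sqrt(-120 + (10648 - 19185)) = sqrt(-120 - 8537) = sqrt(-8657) = I*sqrt(8657)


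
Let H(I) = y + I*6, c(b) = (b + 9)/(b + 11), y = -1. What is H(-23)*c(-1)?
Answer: -556/5 ≈ -111.20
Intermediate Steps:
c(b) = (9 + b)/(11 + b)
H(I) = -1 + 6*I (H(I) = -1 + I*6 = -1 + 6*I)
H(-23)*c(-1) = (-1 + 6*(-23))*((9 - 1)/(11 - 1)) = (-1 - 138)*(8/10) = -139*8/10 = -139*⅘ = -556/5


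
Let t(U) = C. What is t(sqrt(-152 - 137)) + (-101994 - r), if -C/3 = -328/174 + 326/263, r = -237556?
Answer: 1033946144/7627 ≈ 1.3556e+5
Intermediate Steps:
C = 14770/7627 (C = -3*(-328/174 + 326/263) = -3*(-328*1/174 + 326*(1/263)) = -3*(-164/87 + 326/263) = -3*(-14770/22881) = 14770/7627 ≈ 1.9365)
t(U) = 14770/7627
t(sqrt(-152 - 137)) + (-101994 - r) = 14770/7627 + (-101994 - 1*(-237556)) = 14770/7627 + (-101994 + 237556) = 14770/7627 + 135562 = 1033946144/7627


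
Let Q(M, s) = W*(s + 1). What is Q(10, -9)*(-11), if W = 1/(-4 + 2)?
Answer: -44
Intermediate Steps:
W = -1/2 (W = 1/(-2) = -1/2 ≈ -0.50000)
Q(M, s) = -1/2 - s/2 (Q(M, s) = -(s + 1)/2 = -(1 + s)/2 = -1/2 - s/2)
Q(10, -9)*(-11) = (-1/2 - 1/2*(-9))*(-11) = (-1/2 + 9/2)*(-11) = 4*(-11) = -44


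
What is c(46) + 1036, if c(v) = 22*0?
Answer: 1036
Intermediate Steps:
c(v) = 0
c(46) + 1036 = 0 + 1036 = 1036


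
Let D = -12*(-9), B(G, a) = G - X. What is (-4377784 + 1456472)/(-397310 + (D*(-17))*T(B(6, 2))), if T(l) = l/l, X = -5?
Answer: 1460656/199573 ≈ 7.3189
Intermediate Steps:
B(G, a) = 5 + G (B(G, a) = G - 1*(-5) = G + 5 = 5 + G)
T(l) = 1
D = 108
(-4377784 + 1456472)/(-397310 + (D*(-17))*T(B(6, 2))) = (-4377784 + 1456472)/(-397310 + (108*(-17))*1) = -2921312/(-397310 - 1836*1) = -2921312/(-397310 - 1836) = -2921312/(-399146) = -2921312*(-1/399146) = 1460656/199573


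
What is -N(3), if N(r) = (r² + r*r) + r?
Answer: -21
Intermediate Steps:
N(r) = r + 2*r² (N(r) = (r² + r²) + r = 2*r² + r = r + 2*r²)
-N(3) = -3*(1 + 2*3) = -3*(1 + 6) = -3*7 = -1*21 = -21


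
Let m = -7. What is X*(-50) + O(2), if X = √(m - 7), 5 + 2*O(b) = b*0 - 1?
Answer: -3 - 50*I*√14 ≈ -3.0 - 187.08*I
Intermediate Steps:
O(b) = -3 (O(b) = -5/2 + (b*0 - 1)/2 = -5/2 + (0 - 1)/2 = -5/2 + (½)*(-1) = -5/2 - ½ = -3)
X = I*√14 (X = √(-7 - 7) = √(-14) = I*√14 ≈ 3.7417*I)
X*(-50) + O(2) = (I*√14)*(-50) - 3 = -50*I*√14 - 3 = -3 - 50*I*√14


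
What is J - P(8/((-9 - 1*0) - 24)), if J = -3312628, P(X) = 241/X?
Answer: -26493071/8 ≈ -3.3116e+6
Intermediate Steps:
J - P(8/((-9 - 1*0) - 24)) = -3312628 - 241/(8/((-9 - 1*0) - 24)) = -3312628 - 241/(8/((-9 + 0) - 24)) = -3312628 - 241/(8/(-9 - 24)) = -3312628 - 241/(8/(-33)) = -3312628 - 241/(8*(-1/33)) = -3312628 - 241/(-8/33) = -3312628 - 241*(-33)/8 = -3312628 - 1*(-7953/8) = -3312628 + 7953/8 = -26493071/8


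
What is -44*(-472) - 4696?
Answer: 16072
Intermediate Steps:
-44*(-472) - 4696 = 20768 - 4696 = 16072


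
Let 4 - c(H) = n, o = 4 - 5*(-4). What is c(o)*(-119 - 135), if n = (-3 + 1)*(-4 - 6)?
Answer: 4064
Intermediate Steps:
o = 24 (o = 4 + 20 = 24)
n = 20 (n = -2*(-10) = 20)
c(H) = -16 (c(H) = 4 - 1*20 = 4 - 20 = -16)
c(o)*(-119 - 135) = -16*(-119 - 135) = -16*(-254) = 4064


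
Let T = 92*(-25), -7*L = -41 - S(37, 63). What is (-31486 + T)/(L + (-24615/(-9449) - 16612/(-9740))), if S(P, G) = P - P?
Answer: -5441512514130/1637595469 ≈ -3322.9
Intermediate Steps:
S(P, G) = 0
L = 41/7 (L = -(-41 - 1*0)/7 = -(-41 + 0)/7 = -⅐*(-41) = 41/7 ≈ 5.8571)
T = -2300
(-31486 + T)/(L + (-24615/(-9449) - 16612/(-9740))) = (-31486 - 2300)/(41/7 + (-24615/(-9449) - 16612/(-9740))) = -33786/(41/7 + (-24615*(-1/9449) - 16612*(-1/9740))) = -33786/(41/7 + (24615/9449 + 4153/2435)) = -33786/(41/7 + 99179222/23008315) = -33786/1637595469/161058205 = -33786*161058205/1637595469 = -5441512514130/1637595469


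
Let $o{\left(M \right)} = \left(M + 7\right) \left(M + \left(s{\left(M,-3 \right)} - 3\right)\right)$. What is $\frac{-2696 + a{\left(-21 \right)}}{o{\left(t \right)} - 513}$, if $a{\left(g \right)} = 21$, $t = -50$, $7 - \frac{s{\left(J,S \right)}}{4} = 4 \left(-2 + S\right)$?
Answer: $\frac{2675}{2878} \approx 0.92947$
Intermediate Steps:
$s{\left(J,S \right)} = 60 - 16 S$ ($s{\left(J,S \right)} = 28 - 4 \cdot 4 \left(-2 + S\right) = 28 - 4 \left(-8 + 4 S\right) = 28 - \left(-32 + 16 S\right) = 60 - 16 S$)
$o{\left(M \right)} = \left(7 + M\right) \left(105 + M\right)$ ($o{\left(M \right)} = \left(M + 7\right) \left(M + \left(\left(60 - -48\right) - 3\right)\right) = \left(7 + M\right) \left(M + \left(\left(60 + 48\right) - 3\right)\right) = \left(7 + M\right) \left(M + \left(108 - 3\right)\right) = \left(7 + M\right) \left(M + 105\right) = \left(7 + M\right) \left(105 + M\right)$)
$\frac{-2696 + a{\left(-21 \right)}}{o{\left(t \right)} - 513} = \frac{-2696 + 21}{\left(735 + \left(-50\right)^{2} + 112 \left(-50\right)\right) - 513} = - \frac{2675}{\left(735 + 2500 - 5600\right) - 513} = - \frac{2675}{-2365 - 513} = - \frac{2675}{-2878} = \left(-2675\right) \left(- \frac{1}{2878}\right) = \frac{2675}{2878}$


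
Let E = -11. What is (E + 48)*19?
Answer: 703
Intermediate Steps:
(E + 48)*19 = (-11 + 48)*19 = 37*19 = 703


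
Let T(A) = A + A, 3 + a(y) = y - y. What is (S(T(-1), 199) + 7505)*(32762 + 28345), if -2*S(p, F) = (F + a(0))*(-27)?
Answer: 620297157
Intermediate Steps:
a(y) = -3 (a(y) = -3 + (y - y) = -3 + 0 = -3)
T(A) = 2*A
S(p, F) = -81/2 + 27*F/2 (S(p, F) = -(F - 3)*(-27)/2 = -(-3 + F)*(-27)/2 = -(81 - 27*F)/2 = -81/2 + 27*F/2)
(S(T(-1), 199) + 7505)*(32762 + 28345) = ((-81/2 + (27/2)*199) + 7505)*(32762 + 28345) = ((-81/2 + 5373/2) + 7505)*61107 = (2646 + 7505)*61107 = 10151*61107 = 620297157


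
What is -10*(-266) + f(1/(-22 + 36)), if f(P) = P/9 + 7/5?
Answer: 1676687/630 ≈ 2661.4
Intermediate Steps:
f(P) = 7/5 + P/9 (f(P) = P*(⅑) + 7*(⅕) = P/9 + 7/5 = 7/5 + P/9)
-10*(-266) + f(1/(-22 + 36)) = -10*(-266) + (7/5 + 1/(9*(-22 + 36))) = 2660 + (7/5 + (⅑)/14) = 2660 + (7/5 + (⅑)*(1/14)) = 2660 + (7/5 + 1/126) = 2660 + 887/630 = 1676687/630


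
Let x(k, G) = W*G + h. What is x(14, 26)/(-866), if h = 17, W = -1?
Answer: 9/866 ≈ 0.010393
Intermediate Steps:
x(k, G) = 17 - G (x(k, G) = -G + 17 = 17 - G)
x(14, 26)/(-866) = (17 - 1*26)/(-866) = (17 - 26)*(-1/866) = -9*(-1/866) = 9/866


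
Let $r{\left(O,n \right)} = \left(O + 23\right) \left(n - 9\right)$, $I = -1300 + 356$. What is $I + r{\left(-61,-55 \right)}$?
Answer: $1488$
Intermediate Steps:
$I = -944$
$r{\left(O,n \right)} = \left(-9 + n\right) \left(23 + O\right)$ ($r{\left(O,n \right)} = \left(23 + O\right) \left(-9 + n\right) = \left(-9 + n\right) \left(23 + O\right)$)
$I + r{\left(-61,-55 \right)} = -944 - -2432 = -944 + \left(-207 + 549 - 1265 + 3355\right) = -944 + 2432 = 1488$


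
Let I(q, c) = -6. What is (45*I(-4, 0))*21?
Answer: -5670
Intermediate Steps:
(45*I(-4, 0))*21 = (45*(-6))*21 = -270*21 = -5670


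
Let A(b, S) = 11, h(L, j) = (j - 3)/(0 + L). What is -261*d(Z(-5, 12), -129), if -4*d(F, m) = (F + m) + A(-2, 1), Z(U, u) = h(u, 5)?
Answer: -61509/8 ≈ -7688.6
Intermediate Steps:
h(L, j) = (-3 + j)/L
Z(U, u) = 2/u (Z(U, u) = (-3 + 5)/u = 2/u)
d(F, m) = -11/4 - F/4 - m/4 (d(F, m) = -((F + m) + 11)/4 = -(11 + F + m)/4 = -11/4 - F/4 - m/4)
-261*d(Z(-5, 12), -129) = -261*(-11/4 - 1/(2*12) - 1/4*(-129)) = -261*(-11/4 - 1/(2*12) + 129/4) = -261*(-11/4 - 1/4*1/6 + 129/4) = -261*(-11/4 - 1/24 + 129/4) = -261*707/24 = -61509/8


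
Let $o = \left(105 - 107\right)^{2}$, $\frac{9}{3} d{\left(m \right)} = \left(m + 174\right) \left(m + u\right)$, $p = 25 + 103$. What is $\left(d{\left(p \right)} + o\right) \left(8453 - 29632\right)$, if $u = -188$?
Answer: $127836444$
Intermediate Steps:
$p = 128$
$d{\left(m \right)} = \frac{\left(-188 + m\right) \left(174 + m\right)}{3}$ ($d{\left(m \right)} = \frac{\left(m + 174\right) \left(m - 188\right)}{3} = \frac{\left(174 + m\right) \left(-188 + m\right)}{3} = \frac{\left(-188 + m\right) \left(174 + m\right)}{3}$)
$o = 4$ ($o = \left(-2\right)^{2} = 4$)
$\left(d{\left(p \right)} + o\right) \left(8453 - 29632\right) = \left(\left(-10904 - \frac{1792}{3} + \frac{128^{2}}{3}\right) + 4\right) \left(8453 - 29632\right) = \left(\left(-10904 - \frac{1792}{3} + \frac{1}{3} \cdot 16384\right) + 4\right) \left(-21179\right) = \left(\left(-10904 - \frac{1792}{3} + \frac{16384}{3}\right) + 4\right) \left(-21179\right) = \left(-6040 + 4\right) \left(-21179\right) = \left(-6036\right) \left(-21179\right) = 127836444$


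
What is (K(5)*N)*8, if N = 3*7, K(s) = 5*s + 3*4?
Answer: 6216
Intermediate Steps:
K(s) = 12 + 5*s (K(s) = 5*s + 12 = 12 + 5*s)
N = 21
(K(5)*N)*8 = ((12 + 5*5)*21)*8 = ((12 + 25)*21)*8 = (37*21)*8 = 777*8 = 6216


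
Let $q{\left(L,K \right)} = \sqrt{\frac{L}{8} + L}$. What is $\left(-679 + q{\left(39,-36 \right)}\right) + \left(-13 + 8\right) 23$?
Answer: $-794 + \frac{3 \sqrt{78}}{4} \approx -787.38$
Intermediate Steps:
$q{\left(L,K \right)} = \frac{3 \sqrt{2} \sqrt{L}}{4}$ ($q{\left(L,K \right)} = \sqrt{L \frac{1}{8} + L} = \sqrt{\frac{L}{8} + L} = \sqrt{\frac{9 L}{8}} = \frac{3 \sqrt{2} \sqrt{L}}{4}$)
$\left(-679 + q{\left(39,-36 \right)}\right) + \left(-13 + 8\right) 23 = \left(-679 + \frac{3 \sqrt{2} \sqrt{39}}{4}\right) + \left(-13 + 8\right) 23 = \left(-679 + \frac{3 \sqrt{78}}{4}\right) - 115 = -794 + \frac{3 \sqrt{78}}{4}$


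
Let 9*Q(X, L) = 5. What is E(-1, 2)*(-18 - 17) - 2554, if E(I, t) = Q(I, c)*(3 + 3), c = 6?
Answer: -8012/3 ≈ -2670.7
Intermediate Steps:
Q(X, L) = 5/9 (Q(X, L) = (⅑)*5 = 5/9)
E(I, t) = 10/3 (E(I, t) = 5*(3 + 3)/9 = (5/9)*6 = 10/3)
E(-1, 2)*(-18 - 17) - 2554 = 10*(-18 - 17)/3 - 2554 = (10/3)*(-35) - 2554 = -350/3 - 2554 = -8012/3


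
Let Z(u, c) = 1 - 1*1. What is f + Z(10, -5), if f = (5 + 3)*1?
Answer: 8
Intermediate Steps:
Z(u, c) = 0 (Z(u, c) = 1 - 1 = 0)
f = 8 (f = 8*1 = 8)
f + Z(10, -5) = 8 + 0 = 8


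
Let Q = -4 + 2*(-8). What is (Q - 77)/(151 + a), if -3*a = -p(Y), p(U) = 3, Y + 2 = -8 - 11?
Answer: -97/152 ≈ -0.63816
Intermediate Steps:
Y = -21 (Y = -2 + (-8 - 11) = -2 - 19 = -21)
Q = -20 (Q = -4 - 16 = -20)
a = 1 (a = -(-1)*3/3 = -1/3*(-3) = 1)
(Q - 77)/(151 + a) = (-20 - 77)/(151 + 1) = -97/152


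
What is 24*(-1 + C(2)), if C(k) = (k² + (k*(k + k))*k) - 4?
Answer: 360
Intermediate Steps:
C(k) = -4 + k² + 2*k³ (C(k) = (k² + (k*(2*k))*k) - 4 = (k² + (2*k²)*k) - 4 = (k² + 2*k³) - 4 = -4 + k² + 2*k³)
24*(-1 + C(2)) = 24*(-1 + (-4 + 2² + 2*2³)) = 24*(-1 + (-4 + 4 + 2*8)) = 24*(-1 + (-4 + 4 + 16)) = 24*(-1 + 16) = 24*15 = 360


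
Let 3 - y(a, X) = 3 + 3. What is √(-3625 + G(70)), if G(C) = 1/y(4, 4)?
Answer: 2*I*√8157/3 ≈ 60.211*I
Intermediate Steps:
y(a, X) = -3 (y(a, X) = 3 - (3 + 3) = 3 - 1*6 = 3 - 6 = -3)
G(C) = -⅓ (G(C) = 1/(-3) = -⅓)
√(-3625 + G(70)) = √(-3625 - ⅓) = √(-10876/3) = 2*I*√8157/3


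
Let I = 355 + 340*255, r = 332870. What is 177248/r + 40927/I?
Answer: 2905369513/2897799785 ≈ 1.0026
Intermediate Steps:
I = 87055 (I = 355 + 86700 = 87055)
177248/r + 40927/I = 177248/332870 + 40927/87055 = 177248*(1/332870) + 40927*(1/87055) = 88624/166435 + 40927/87055 = 2905369513/2897799785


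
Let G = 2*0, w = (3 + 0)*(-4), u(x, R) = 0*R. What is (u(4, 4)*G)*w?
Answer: 0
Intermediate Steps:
u(x, R) = 0
w = -12 (w = 3*(-4) = -12)
G = 0
(u(4, 4)*G)*w = (0*0)*(-12) = 0*(-12) = 0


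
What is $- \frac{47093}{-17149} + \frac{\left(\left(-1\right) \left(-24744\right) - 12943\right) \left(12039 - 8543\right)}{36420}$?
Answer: $\frac{177304836791}{156141645} \approx 1135.5$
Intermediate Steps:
$- \frac{47093}{-17149} + \frac{\left(\left(-1\right) \left(-24744\right) - 12943\right) \left(12039 - 8543\right)}{36420} = \left(-47093\right) \left(- \frac{1}{17149}\right) + \left(24744 - 12943\right) 3496 \cdot \frac{1}{36420} = \frac{47093}{17149} + 11801 \cdot 3496 \cdot \frac{1}{36420} = \frac{47093}{17149} + 41256296 \cdot \frac{1}{36420} = \frac{47093}{17149} + \frac{10314074}{9105} = \frac{177304836791}{156141645}$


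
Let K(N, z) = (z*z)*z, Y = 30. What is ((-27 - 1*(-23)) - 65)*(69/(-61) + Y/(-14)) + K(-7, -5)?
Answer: 43087/427 ≈ 100.91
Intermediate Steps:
K(N, z) = z³ (K(N, z) = z²*z = z³)
((-27 - 1*(-23)) - 65)*(69/(-61) + Y/(-14)) + K(-7, -5) = ((-27 - 1*(-23)) - 65)*(69/(-61) + 30/(-14)) + (-5)³ = ((-27 + 23) - 65)*(69*(-1/61) + 30*(-1/14)) - 125 = (-4 - 65)*(-69/61 - 15/7) - 125 = -69*(-1398/427) - 125 = 96462/427 - 125 = 43087/427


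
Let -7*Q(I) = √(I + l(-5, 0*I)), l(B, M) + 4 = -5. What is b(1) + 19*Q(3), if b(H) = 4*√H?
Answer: 4 - 19*I*√6/7 ≈ 4.0 - 6.6486*I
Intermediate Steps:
l(B, M) = -9 (l(B, M) = -4 - 5 = -9)
Q(I) = -√(-9 + I)/7 (Q(I) = -√(I - 9)/7 = -√(-9 + I)/7)
b(1) + 19*Q(3) = 4*√1 + 19*(-√(-9 + 3)/7) = 4*1 + 19*(-I*√6/7) = 4 + 19*(-I*√6/7) = 4 - 19*I*√6/7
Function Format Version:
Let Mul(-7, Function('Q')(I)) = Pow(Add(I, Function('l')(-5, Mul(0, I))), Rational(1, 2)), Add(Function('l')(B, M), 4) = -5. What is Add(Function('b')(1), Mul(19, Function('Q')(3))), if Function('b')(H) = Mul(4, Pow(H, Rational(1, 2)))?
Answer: Add(4, Mul(Rational(-19, 7), I, Pow(6, Rational(1, 2)))) ≈ Add(4.0000, Mul(-6.6486, I))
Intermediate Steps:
Function('l')(B, M) = -9 (Function('l')(B, M) = Add(-4, -5) = -9)
Function('Q')(I) = Mul(Rational(-1, 7), Pow(Add(-9, I), Rational(1, 2))) (Function('Q')(I) = Mul(Rational(-1, 7), Pow(Add(I, -9), Rational(1, 2))) = Mul(Rational(-1, 7), Pow(Add(-9, I), Rational(1, 2))))
Add(Function('b')(1), Mul(19, Function('Q')(3))) = Add(Mul(4, Pow(1, Rational(1, 2))), Mul(19, Mul(Rational(-1, 7), Pow(Add(-9, 3), Rational(1, 2))))) = Add(Mul(4, 1), Mul(19, Mul(Rational(-1, 7), Pow(-6, Rational(1, 2))))) = Add(4, Mul(19, Mul(Rational(-1, 7), Mul(I, Pow(6, Rational(1, 2)))))) = Add(4, Mul(19, Mul(Rational(-1, 7), I, Pow(6, Rational(1, 2))))) = Add(4, Mul(Rational(-19, 7), I, Pow(6, Rational(1, 2))))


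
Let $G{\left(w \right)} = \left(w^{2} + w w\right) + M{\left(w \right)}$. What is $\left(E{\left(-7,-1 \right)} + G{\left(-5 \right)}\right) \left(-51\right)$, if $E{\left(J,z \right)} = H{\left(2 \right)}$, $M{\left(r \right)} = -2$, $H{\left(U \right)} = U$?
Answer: $-2550$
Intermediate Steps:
$E{\left(J,z \right)} = 2$
$G{\left(w \right)} = -2 + 2 w^{2}$ ($G{\left(w \right)} = \left(w^{2} + w w\right) - 2 = \left(w^{2} + w^{2}\right) - 2 = 2 w^{2} - 2 = -2 + 2 w^{2}$)
$\left(E{\left(-7,-1 \right)} + G{\left(-5 \right)}\right) \left(-51\right) = \left(2 - \left(2 - 2 \left(-5\right)^{2}\right)\right) \left(-51\right) = \left(2 + \left(-2 + 2 \cdot 25\right)\right) \left(-51\right) = \left(2 + \left(-2 + 50\right)\right) \left(-51\right) = \left(2 + 48\right) \left(-51\right) = 50 \left(-51\right) = -2550$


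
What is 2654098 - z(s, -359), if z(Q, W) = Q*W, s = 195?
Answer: 2724103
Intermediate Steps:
2654098 - z(s, -359) = 2654098 - 195*(-359) = 2654098 - 1*(-70005) = 2654098 + 70005 = 2724103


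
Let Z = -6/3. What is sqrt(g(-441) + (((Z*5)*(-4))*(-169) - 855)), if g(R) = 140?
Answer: 5*I*sqrt(299) ≈ 86.458*I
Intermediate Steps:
Z = -2 (Z = -6*1/3 = -2)
sqrt(g(-441) + (((Z*5)*(-4))*(-169) - 855)) = sqrt(140 + ((-2*5*(-4))*(-169) - 855)) = sqrt(140 + (-10*(-4)*(-169) - 855)) = sqrt(140 + (40*(-169) - 855)) = sqrt(140 + (-6760 - 855)) = sqrt(140 - 7615) = sqrt(-7475) = 5*I*sqrt(299)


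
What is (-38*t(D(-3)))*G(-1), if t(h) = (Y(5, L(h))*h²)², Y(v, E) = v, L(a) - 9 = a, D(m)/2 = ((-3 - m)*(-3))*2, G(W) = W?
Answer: 0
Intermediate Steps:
D(m) = 36 + 12*m (D(m) = 2*(((-3 - m)*(-3))*2) = 2*((9 + 3*m)*2) = 2*(18 + 6*m) = 36 + 12*m)
L(a) = 9 + a
t(h) = 25*h⁴ (t(h) = (5*h²)² = 25*h⁴)
(-38*t(D(-3)))*G(-1) = -950*(36 + 12*(-3))⁴*(-1) = -950*(36 - 36)⁴*(-1) = -950*0⁴*(-1) = -950*0*(-1) = -38*0*(-1) = 0*(-1) = 0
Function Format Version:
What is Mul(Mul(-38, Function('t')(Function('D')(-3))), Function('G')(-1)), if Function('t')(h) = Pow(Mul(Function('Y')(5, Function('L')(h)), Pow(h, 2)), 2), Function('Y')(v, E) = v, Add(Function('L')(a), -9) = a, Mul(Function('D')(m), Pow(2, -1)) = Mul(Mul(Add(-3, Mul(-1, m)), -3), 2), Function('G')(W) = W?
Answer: 0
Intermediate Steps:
Function('D')(m) = Add(36, Mul(12, m)) (Function('D')(m) = Mul(2, Mul(Mul(Add(-3, Mul(-1, m)), -3), 2)) = Mul(2, Mul(Add(9, Mul(3, m)), 2)) = Mul(2, Add(18, Mul(6, m))) = Add(36, Mul(12, m)))
Function('L')(a) = Add(9, a)
Function('t')(h) = Mul(25, Pow(h, 4)) (Function('t')(h) = Pow(Mul(5, Pow(h, 2)), 2) = Mul(25, Pow(h, 4)))
Mul(Mul(-38, Function('t')(Function('D')(-3))), Function('G')(-1)) = Mul(Mul(-38, Mul(25, Pow(Add(36, Mul(12, -3)), 4))), -1) = Mul(Mul(-38, Mul(25, Pow(Add(36, -36), 4))), -1) = Mul(Mul(-38, Mul(25, Pow(0, 4))), -1) = Mul(Mul(-38, Mul(25, 0)), -1) = Mul(Mul(-38, 0), -1) = Mul(0, -1) = 0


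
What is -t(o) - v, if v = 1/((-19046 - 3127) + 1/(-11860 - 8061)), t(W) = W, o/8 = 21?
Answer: -74206980191/441708334 ≈ -168.00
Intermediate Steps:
o = 168 (o = 8*21 = 168)
v = -19921/441708334 (v = 1/(-22173 + 1/(-19921)) = 1/(-22173 - 1/19921) = 1/(-441708334/19921) = -19921/441708334 ≈ -4.5100e-5)
-t(o) - v = -1*168 - 1*(-19921/441708334) = -168 + 19921/441708334 = -74206980191/441708334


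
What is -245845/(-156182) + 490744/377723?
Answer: 169506690343/58993533586 ≈ 2.8733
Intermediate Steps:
-245845/(-156182) + 490744/377723 = -245845*(-1/156182) + 490744*(1/377723) = 245845/156182 + 490744/377723 = 169506690343/58993533586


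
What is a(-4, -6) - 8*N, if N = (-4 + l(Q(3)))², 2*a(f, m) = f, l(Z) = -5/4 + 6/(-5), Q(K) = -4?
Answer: -16741/50 ≈ -334.82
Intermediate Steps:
l(Z) = -49/20 (l(Z) = -5*¼ + 6*(-⅕) = -5/4 - 6/5 = -49/20)
a(f, m) = f/2
N = 16641/400 (N = (-4 - 49/20)² = (-129/20)² = 16641/400 ≈ 41.602)
a(-4, -6) - 8*N = (½)*(-4) - 8*16641/400 = -2 - 16641/50 = -16741/50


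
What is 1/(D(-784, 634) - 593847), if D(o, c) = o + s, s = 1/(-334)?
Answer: -334/198606755 ≈ -1.6817e-6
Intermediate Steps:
s = -1/334 ≈ -0.0029940
D(o, c) = -1/334 + o (D(o, c) = o - 1/334 = -1/334 + o)
1/(D(-784, 634) - 593847) = 1/((-1/334 - 784) - 593847) = 1/(-261857/334 - 593847) = 1/(-198606755/334) = -334/198606755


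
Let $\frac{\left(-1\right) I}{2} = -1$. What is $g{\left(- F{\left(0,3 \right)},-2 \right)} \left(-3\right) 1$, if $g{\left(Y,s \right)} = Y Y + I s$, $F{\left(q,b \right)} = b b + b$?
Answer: $-420$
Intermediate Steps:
$I = 2$ ($I = \left(-2\right) \left(-1\right) = 2$)
$F{\left(q,b \right)} = b + b^{2}$ ($F{\left(q,b \right)} = b^{2} + b = b + b^{2}$)
$g{\left(Y,s \right)} = Y^{2} + 2 s$ ($g{\left(Y,s \right)} = Y Y + 2 s = Y^{2} + 2 s$)
$g{\left(- F{\left(0,3 \right)},-2 \right)} \left(-3\right) 1 = \left(\left(- 3 \left(1 + 3\right)\right)^{2} + 2 \left(-2\right)\right) \left(-3\right) 1 = \left(\left(- 3 \cdot 4\right)^{2} - 4\right) \left(-3\right) 1 = \left(\left(\left(-1\right) 12\right)^{2} - 4\right) \left(-3\right) 1 = \left(\left(-12\right)^{2} - 4\right) \left(-3\right) 1 = \left(144 - 4\right) \left(-3\right) 1 = 140 \left(-3\right) 1 = \left(-420\right) 1 = -420$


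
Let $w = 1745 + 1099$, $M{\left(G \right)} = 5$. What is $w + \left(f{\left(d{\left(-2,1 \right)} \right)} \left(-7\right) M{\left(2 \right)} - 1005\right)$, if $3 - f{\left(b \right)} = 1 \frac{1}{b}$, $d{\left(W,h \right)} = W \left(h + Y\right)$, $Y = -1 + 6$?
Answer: $\frac{20773}{12} \approx 1731.1$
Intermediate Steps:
$Y = 5$
$d{\left(W,h \right)} = W \left(5 + h\right)$ ($d{\left(W,h \right)} = W \left(h + 5\right) = W \left(5 + h\right)$)
$f{\left(b \right)} = 3 - \frac{1}{b}$ ($f{\left(b \right)} = 3 - 1 \frac{1}{b} = 3 - \frac{1}{b}$)
$w = 2844$
$w + \left(f{\left(d{\left(-2,1 \right)} \right)} \left(-7\right) M{\left(2 \right)} - 1005\right) = 2844 - \left(1005 - \left(3 - \frac{1}{\left(-2\right) \left(5 + 1\right)}\right) \left(-7\right) 5\right) = 2844 - \left(1005 - \left(3 - \frac{1}{\left(-2\right) 6}\right) \left(-7\right) 5\right) = 2844 - \left(1005 - \left(3 - \frac{1}{-12}\right) \left(-7\right) 5\right) = 2844 - \left(1005 - \left(3 - - \frac{1}{12}\right) \left(-7\right) 5\right) = 2844 - \left(1005 - \left(3 + \frac{1}{12}\right) \left(-7\right) 5\right) = 2844 - \left(1005 - \frac{37}{12} \left(-7\right) 5\right) = 2844 - \frac{13355}{12} = \frac{20773}{12}$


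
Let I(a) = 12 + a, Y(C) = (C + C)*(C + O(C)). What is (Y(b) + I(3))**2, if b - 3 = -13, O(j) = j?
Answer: 172225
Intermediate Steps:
b = -10 (b = 3 - 13 = -10)
Y(C) = 4*C**2 (Y(C) = (C + C)*(C + C) = (2*C)*(2*C) = 4*C**2)
(Y(b) + I(3))**2 = (4*(-10)**2 + (12 + 3))**2 = (4*100 + 15)**2 = (400 + 15)**2 = 415**2 = 172225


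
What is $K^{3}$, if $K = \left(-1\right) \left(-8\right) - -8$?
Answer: $4096$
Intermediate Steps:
$K = 16$ ($K = 8 + 8 = 16$)
$K^{3} = 16^{3} = 4096$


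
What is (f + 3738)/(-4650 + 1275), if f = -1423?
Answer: -463/675 ≈ -0.68593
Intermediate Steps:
(f + 3738)/(-4650 + 1275) = (-1423 + 3738)/(-4650 + 1275) = 2315/(-3375) = 2315*(-1/3375) = -463/675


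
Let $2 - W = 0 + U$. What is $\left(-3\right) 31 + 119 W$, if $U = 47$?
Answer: $-5448$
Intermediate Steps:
$W = -45$ ($W = 2 - \left(0 + 47\right) = 2 - 47 = -45$)
$\left(-3\right) 31 + 119 W = \left(-3\right) 31 + 119 \left(-45\right) = -93 - 5355 = -5448$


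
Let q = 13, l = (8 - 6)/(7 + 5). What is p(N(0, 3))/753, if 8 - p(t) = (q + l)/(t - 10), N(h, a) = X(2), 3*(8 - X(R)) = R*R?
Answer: 239/15060 ≈ 0.015870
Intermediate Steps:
X(R) = 8 - R²/3 (X(R) = 8 - R*R/3 = 8 - R²/3)
N(h, a) = 20/3 (N(h, a) = 8 - ⅓*2² = 8 - ⅓*4 = 8 - 4/3 = 20/3)
l = ⅙ (l = 2/12 = 2*(1/12) = ⅙ ≈ 0.16667)
p(t) = 8 - 79/(6*(-10 + t)) (p(t) = 8 - (13 + ⅙)/(t - 10) = 8 - 79/(6*(-10 + t)))
p(N(0, 3))/753 = ((-559 + 48*(20/3))/(6*(-10 + 20/3)))/753 = ((-559 + 320)/(6*(-10/3)))*(1/753) = ((⅙)*(-3/10)*(-239))*(1/753) = (239/20)*(1/753) = 239/15060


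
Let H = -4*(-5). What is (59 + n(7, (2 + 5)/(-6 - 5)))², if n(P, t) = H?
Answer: 6241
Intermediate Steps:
H = 20
n(P, t) = 20
(59 + n(7, (2 + 5)/(-6 - 5)))² = (59 + 20)² = 79² = 6241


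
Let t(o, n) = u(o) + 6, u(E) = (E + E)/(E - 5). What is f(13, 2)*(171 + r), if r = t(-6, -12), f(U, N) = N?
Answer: 3918/11 ≈ 356.18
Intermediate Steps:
u(E) = 2*E/(-5 + E) (u(E) = (2*E)/(-5 + E) = 2*E/(-5 + E))
t(o, n) = 6 + 2*o/(-5 + o) (t(o, n) = 2*o/(-5 + o) + 6 = 6 + 2*o/(-5 + o))
r = 78/11 (r = 2*(-15 + 4*(-6))/(-5 - 6) = 2*(-15 - 24)/(-11) = 2*(-1/11)*(-39) = 78/11 ≈ 7.0909)
f(13, 2)*(171 + r) = 2*(171 + 78/11) = 2*(1959/11) = 3918/11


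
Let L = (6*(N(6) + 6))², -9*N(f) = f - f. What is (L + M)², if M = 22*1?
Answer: 1737124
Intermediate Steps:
N(f) = 0 (N(f) = -(f - f)/9 = -⅑*0 = 0)
M = 22
L = 1296 (L = (6*(0 + 6))² = (6*6)² = 36² = 1296)
(L + M)² = (1296 + 22)² = 1318² = 1737124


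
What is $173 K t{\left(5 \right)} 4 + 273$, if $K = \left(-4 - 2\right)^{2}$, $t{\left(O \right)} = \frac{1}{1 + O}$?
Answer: $4425$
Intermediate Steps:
$K = 36$ ($K = \left(-6\right)^{2} = 36$)
$173 K t{\left(5 \right)} 4 + 273 = 173 \frac{36}{1 + 5} \cdot 4 + 273 = 173 \cdot \frac{36}{6} \cdot 4 + 273 = 173 \cdot 36 \cdot \frac{1}{6} \cdot 4 + 273 = 173 \cdot 6 \cdot 4 + 273 = 173 \cdot 24 + 273 = 4152 + 273 = 4425$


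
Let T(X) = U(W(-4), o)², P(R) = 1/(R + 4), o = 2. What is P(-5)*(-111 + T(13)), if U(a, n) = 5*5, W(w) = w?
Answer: -514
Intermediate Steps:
U(a, n) = 25
P(R) = 1/(4 + R)
T(X) = 625 (T(X) = 25² = 625)
P(-5)*(-111 + T(13)) = (-111 + 625)/(4 - 5) = 514/(-1) = -1*514 = -514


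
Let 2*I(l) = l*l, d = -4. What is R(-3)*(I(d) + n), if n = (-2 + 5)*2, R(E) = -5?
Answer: -70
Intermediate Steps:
I(l) = l²/2 (I(l) = (l*l)/2 = l²/2)
n = 6 (n = 3*2 = 6)
R(-3)*(I(d) + n) = -5*((½)*(-4)² + 6) = -5*((½)*16 + 6) = -5*(8 + 6) = -5*14 = -70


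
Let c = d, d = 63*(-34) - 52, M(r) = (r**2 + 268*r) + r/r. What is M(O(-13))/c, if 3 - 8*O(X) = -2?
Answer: -10809/140416 ≈ -0.076978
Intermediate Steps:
O(X) = 5/8 (O(X) = 3/8 - 1/8*(-2) = 3/8 + 1/4 = 5/8)
M(r) = 1 + r**2 + 268*r (M(r) = (r**2 + 268*r) + 1 = 1 + r**2 + 268*r)
d = -2194 (d = -2142 - 52 = -2194)
c = -2194
M(O(-13))/c = (1 + (5/8)**2 + 268*(5/8))/(-2194) = (1 + 25/64 + 335/2)*(-1/2194) = (10809/64)*(-1/2194) = -10809/140416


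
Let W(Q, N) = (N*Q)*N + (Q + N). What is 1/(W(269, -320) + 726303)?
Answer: 1/28271852 ≈ 3.5371e-8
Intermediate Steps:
W(Q, N) = N + Q + Q*N² (W(Q, N) = Q*N² + (N + Q) = N + Q + Q*N²)
1/(W(269, -320) + 726303) = 1/((-320 + 269 + 269*(-320)²) + 726303) = 1/((-320 + 269 + 269*102400) + 726303) = 1/((-320 + 269 + 27545600) + 726303) = 1/(27545549 + 726303) = 1/28271852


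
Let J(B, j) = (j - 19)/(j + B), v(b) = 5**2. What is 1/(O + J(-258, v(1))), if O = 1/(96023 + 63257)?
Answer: -37112240/955447 ≈ -38.843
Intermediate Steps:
v(b) = 25
O = 1/159280 ≈ 6.2782e-6
J(B, j) = (-19 + j)/(B + j)
1/(O + J(-258, v(1))) = 1/(1/159280 + (-19 + 25)/(-258 + 25)) = 1/(1/159280 + 6/(-233)) = 1/(1/159280 - 1/233*6) = 1/(1/159280 - 6/233) = 1/(-955447/37112240) = -37112240/955447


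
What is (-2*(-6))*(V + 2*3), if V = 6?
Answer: 144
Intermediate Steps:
(-2*(-6))*(V + 2*3) = (-2*(-6))*(6 + 2*3) = 12*(6 + 6) = 12*12 = 144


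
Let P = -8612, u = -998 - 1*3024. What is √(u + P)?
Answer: I*√12634 ≈ 112.4*I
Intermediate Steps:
u = -4022 (u = -998 - 3024 = -4022)
√(u + P) = √(-4022 - 8612) = √(-12634) = I*√12634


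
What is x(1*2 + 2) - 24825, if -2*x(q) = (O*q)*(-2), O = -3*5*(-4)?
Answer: -24585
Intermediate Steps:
O = 60 (O = -15*(-4) = 60)
x(q) = 60*q (x(q) = -60*q*(-2)/2 = -(-60)*q = 60*q)
x(1*2 + 2) - 24825 = 60*(1*2 + 2) - 24825 = 60*(2 + 2) - 24825 = 60*4 - 24825 = 240 - 24825 = -24585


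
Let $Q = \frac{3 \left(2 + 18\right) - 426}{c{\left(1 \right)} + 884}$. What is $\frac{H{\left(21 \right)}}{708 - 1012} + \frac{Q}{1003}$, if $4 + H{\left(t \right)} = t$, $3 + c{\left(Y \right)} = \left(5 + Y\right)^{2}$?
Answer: $- \frac{15747031}{279604304} \approx -0.056319$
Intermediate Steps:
$c{\left(Y \right)} = -3 + \left(5 + Y\right)^{2}$
$Q = - \frac{366}{917}$ ($Q = \frac{3 \left(2 + 18\right) - 426}{\left(-3 + \left(5 + 1\right)^{2}\right) + 884} = \frac{3 \cdot 20 - 426}{\left(-3 + 6^{2}\right) + 884} = \frac{60 - 426}{\left(-3 + 36\right) + 884} = - \frac{366}{33 + 884} = - \frac{366}{917} \approx -0.39913$)
$H{\left(t \right)} = -4 + t$
$\frac{H{\left(21 \right)}}{708 - 1012} + \frac{Q}{1003} = \frac{-4 + 21}{708 - 1012} - \frac{366}{917 \cdot 1003} = \frac{17}{-304} - \frac{366}{919751} = 17 \left(- \frac{1}{304}\right) - \frac{366}{919751} = - \frac{17}{304} - \frac{366}{919751} = - \frac{15747031}{279604304}$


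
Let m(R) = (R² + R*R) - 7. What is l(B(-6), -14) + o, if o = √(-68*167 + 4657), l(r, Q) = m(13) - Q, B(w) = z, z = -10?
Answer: 345 + I*√6699 ≈ 345.0 + 81.847*I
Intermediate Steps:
m(R) = -7 + 2*R² (m(R) = (R² + R²) - 7 = 2*R² - 7 = -7 + 2*R²)
B(w) = -10
l(r, Q) = 331 - Q (l(r, Q) = (-7 + 2*13²) - Q = (-7 + 2*169) - Q = (-7 + 338) - Q = 331 - Q)
o = I*√6699 (o = √(-11356 + 4657) = √(-6699) = I*√6699 ≈ 81.847*I)
l(B(-6), -14) + o = (331 - 1*(-14)) + I*√6699 = (331 + 14) + I*√6699 = 345 + I*√6699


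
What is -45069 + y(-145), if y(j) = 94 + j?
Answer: -45120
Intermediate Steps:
-45069 + y(-145) = -45069 + (94 - 145) = -45069 - 51 = -45120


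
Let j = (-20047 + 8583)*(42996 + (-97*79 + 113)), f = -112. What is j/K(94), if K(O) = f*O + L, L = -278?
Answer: 203176472/5403 ≈ 37604.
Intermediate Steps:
K(O) = -278 - 112*O (K(O) = -112*O - 278 = -278 - 112*O)
j = -406352944 (j = -11464*(42996 + (-7663 + 113)) = -11464*(42996 - 7550) = -11464*35446 = -406352944)
j/K(94) = -406352944/(-278 - 112*94) = -406352944/(-278 - 10528) = -406352944/(-10806) = -406352944*(-1/10806) = 203176472/5403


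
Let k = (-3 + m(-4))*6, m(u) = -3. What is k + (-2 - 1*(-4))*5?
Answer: -26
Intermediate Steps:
k = -36 (k = (-3 - 3)*6 = -6*6 = -36)
k + (-2 - 1*(-4))*5 = -36 + (-2 - 1*(-4))*5 = -36 + (-2 + 4)*5 = -36 + 2*5 = -36 + 10 = -26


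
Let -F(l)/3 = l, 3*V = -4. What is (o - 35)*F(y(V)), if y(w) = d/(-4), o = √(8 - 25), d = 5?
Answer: -525/4 + 15*I*√17/4 ≈ -131.25 + 15.462*I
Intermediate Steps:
V = -4/3 (V = (⅓)*(-4) = -4/3 ≈ -1.3333)
o = I*√17 (o = √(-17) = I*√17 ≈ 4.1231*I)
y(w) = -5/4 (y(w) = 5/(-4) = 5*(-¼) = -5/4)
F(l) = -3*l
(o - 35)*F(y(V)) = (I*√17 - 35)*(-3*(-5/4)) = (-35 + I*√17)*(15/4) = -525/4 + 15*I*√17/4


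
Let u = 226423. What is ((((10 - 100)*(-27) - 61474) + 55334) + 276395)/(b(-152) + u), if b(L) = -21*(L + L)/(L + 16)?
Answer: 4635645/3848393 ≈ 1.2046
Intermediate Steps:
b(L) = -42*L/(16 + L) (b(L) = -21*2*L/(16 + L) = -42*L/(16 + L))
((((10 - 100)*(-27) - 61474) + 55334) + 276395)/(b(-152) + u) = ((((10 - 100)*(-27) - 61474) + 55334) + 276395)/(-42*(-152)/(16 - 152) + 226423) = (((-90*(-27) - 61474) + 55334) + 276395)/(-42*(-152)/(-136) + 226423) = (((2430 - 61474) + 55334) + 276395)/(-42*(-152)*(-1/136) + 226423) = ((-59044 + 55334) + 276395)/(-798/17 + 226423) = (-3710 + 276395)/(3848393/17) = 272685*(17/3848393) = 4635645/3848393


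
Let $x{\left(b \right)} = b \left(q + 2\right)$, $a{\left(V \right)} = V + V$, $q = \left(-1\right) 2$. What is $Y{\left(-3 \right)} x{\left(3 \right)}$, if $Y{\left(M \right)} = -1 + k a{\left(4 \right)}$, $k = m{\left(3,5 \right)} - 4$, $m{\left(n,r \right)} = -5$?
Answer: $0$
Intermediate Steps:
$q = -2$
$a{\left(V \right)} = 2 V$
$k = -9$ ($k = -5 - 4 = -9$)
$x{\left(b \right)} = 0$ ($x{\left(b \right)} = b \left(-2 + 2\right) = b 0 = 0$)
$Y{\left(M \right)} = -73$ ($Y{\left(M \right)} = -1 - 9 \cdot 2 \cdot 4 = -1 - 72 = -73$)
$Y{\left(-3 \right)} x{\left(3 \right)} = \left(-73\right) 0 = 0$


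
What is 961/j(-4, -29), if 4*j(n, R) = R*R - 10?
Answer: 3844/831 ≈ 4.6258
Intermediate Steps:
j(n, R) = -5/2 + R²/4 (j(n, R) = (R*R - 10)/4 = (R² - 10)/4 = (-10 + R²)/4 = -5/2 + R²/4)
961/j(-4, -29) = 961/(-5/2 + (¼)*(-29)²) = 961/(-5/2 + (¼)*841) = 961/(-5/2 + 841/4) = 961/(831/4) = 961*(4/831) = 3844/831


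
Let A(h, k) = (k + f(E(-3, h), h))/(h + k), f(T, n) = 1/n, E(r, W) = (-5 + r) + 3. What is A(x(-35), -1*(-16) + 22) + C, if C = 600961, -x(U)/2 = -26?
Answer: 937499819/1560 ≈ 6.0096e+5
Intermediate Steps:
x(U) = 52 (x(U) = -2*(-26) = 52)
E(r, W) = -2 + r
A(h, k) = (k + 1/h)/(h + k)
A(x(-35), -1*(-16) + 22) + C = (1 + 52*(-1*(-16) + 22))/(52*(52 + (-1*(-16) + 22))) + 600961 = (1 + 52*(16 + 22))/(52*(52 + (16 + 22))) + 600961 = (1 + 52*38)/(52*(52 + 38)) + 600961 = (1/52)*(1 + 1976)/90 + 600961 = (1/52)*(1/90)*1977 + 600961 = 659/1560 + 600961 = 937499819/1560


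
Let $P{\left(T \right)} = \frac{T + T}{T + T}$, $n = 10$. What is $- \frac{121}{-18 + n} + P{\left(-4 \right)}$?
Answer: $\frac{129}{8} \approx 16.125$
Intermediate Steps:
$P{\left(T \right)} = 1$ ($P{\left(T \right)} = \frac{2 T}{2 T} = 2 T \frac{1}{2 T} = 1$)
$- \frac{121}{-18 + n} + P{\left(-4 \right)} = - \frac{121}{-18 + 10} + 1 = - \frac{121}{-8} + 1 = \left(-121\right) \left(- \frac{1}{8}\right) + 1 = \frac{121}{8} + 1 = \frac{129}{8}$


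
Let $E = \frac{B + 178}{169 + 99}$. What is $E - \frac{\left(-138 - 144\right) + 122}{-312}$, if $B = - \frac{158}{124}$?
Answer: $\frac{95003}{648024} \approx 0.1466$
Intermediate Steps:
$B = - \frac{79}{62}$ ($B = \left(-158\right) \frac{1}{124} = - \frac{79}{62} \approx -1.2742$)
$E = \frac{10957}{16616}$ ($E = \frac{- \frac{79}{62} + 178}{169 + 99} = \frac{10957}{62 \cdot 268} = \frac{10957}{62} \cdot \frac{1}{268} = \frac{10957}{16616} \approx 0.65942$)
$E - \frac{\left(-138 - 144\right) + 122}{-312} = \frac{10957}{16616} - \frac{\left(-138 - 144\right) + 122}{-312} = \frac{10957}{16616} - \left(\left(-138 - 144\right) + 122\right) \left(- \frac{1}{312}\right) = \frac{10957}{16616} - \left(-282 + 122\right) \left(- \frac{1}{312}\right) = \frac{10957}{16616} - \left(-160\right) \left(- \frac{1}{312}\right) = \frac{10957}{16616} - \frac{20}{39} = \frac{95003}{648024}$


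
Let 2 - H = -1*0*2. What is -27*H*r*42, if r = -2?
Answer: 4536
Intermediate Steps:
H = 2 (H = 2 - (-1*0)*2 = 2 - 0*2 = 2 - 1*0 = 2 + 0 = 2)
-27*H*r*42 = -54*(-2)*42 = -27*(-4)*42 = 108*42 = 4536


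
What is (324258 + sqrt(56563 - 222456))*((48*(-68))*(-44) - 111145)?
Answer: 10528981518 + 32471*I*sqrt(165893) ≈ 1.0529e+10 + 1.3225e+7*I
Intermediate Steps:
(324258 + sqrt(56563 - 222456))*((48*(-68))*(-44) - 111145) = (324258 + sqrt(-165893))*(-3264*(-44) - 111145) = (324258 + I*sqrt(165893))*(143616 - 111145) = (324258 + I*sqrt(165893))*32471 = 10528981518 + 32471*I*sqrt(165893)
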